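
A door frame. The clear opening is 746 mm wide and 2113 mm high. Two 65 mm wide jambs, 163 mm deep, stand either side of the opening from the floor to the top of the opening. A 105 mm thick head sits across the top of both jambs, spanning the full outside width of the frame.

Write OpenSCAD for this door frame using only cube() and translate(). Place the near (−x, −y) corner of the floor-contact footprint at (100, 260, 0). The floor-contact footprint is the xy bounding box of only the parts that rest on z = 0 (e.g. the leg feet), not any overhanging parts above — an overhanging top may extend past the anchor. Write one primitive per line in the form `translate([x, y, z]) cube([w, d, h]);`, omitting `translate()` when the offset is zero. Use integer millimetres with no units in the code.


translate([100, 260, 0]) cube([65, 163, 2113]);
translate([911, 260, 0]) cube([65, 163, 2113]);
translate([100, 260, 2113]) cube([876, 163, 105]);


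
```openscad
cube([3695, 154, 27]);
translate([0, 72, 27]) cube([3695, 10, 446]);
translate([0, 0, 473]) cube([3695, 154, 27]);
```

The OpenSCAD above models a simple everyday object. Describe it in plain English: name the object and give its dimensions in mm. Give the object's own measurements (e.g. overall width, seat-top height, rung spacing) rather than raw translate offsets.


An I-beam lying along x, 3695 mm long. Overall section height 500 mm. Two flanges 154 mm wide (y) and 27 mm thick, one on the floor and one at the top; a web 10 mm thick runs between them, centred on the flange width.


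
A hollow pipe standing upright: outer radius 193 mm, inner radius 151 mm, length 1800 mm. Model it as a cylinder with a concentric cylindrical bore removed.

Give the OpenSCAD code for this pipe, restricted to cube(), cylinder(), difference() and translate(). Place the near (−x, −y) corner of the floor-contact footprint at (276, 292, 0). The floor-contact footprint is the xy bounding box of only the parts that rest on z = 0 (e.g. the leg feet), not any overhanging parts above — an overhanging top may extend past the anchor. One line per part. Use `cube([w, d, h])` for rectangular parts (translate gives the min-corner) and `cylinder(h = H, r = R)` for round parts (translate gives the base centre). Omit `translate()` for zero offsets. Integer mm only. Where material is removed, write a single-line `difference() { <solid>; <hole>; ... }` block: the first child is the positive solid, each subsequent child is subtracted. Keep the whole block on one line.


difference() { translate([469, 485, 0]) cylinder(h = 1800, r = 193); translate([469, 485, 0]) cylinder(h = 1800, r = 151); }


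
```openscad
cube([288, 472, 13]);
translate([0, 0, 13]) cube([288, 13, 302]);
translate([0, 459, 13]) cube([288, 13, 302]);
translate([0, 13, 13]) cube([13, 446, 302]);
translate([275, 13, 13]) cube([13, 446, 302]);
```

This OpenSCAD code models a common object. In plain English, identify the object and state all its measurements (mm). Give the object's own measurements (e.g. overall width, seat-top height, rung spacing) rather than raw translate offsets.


An open-topped rectangular box: outside dimensions 288×472×315 mm, with a uniform wall and base thickness of 13 mm. The base is a full 288×472 slab on the floor; four walls sit on top of the base. The front and back walls (the −y and +y sides) span the full width; the two side walls fit between them.


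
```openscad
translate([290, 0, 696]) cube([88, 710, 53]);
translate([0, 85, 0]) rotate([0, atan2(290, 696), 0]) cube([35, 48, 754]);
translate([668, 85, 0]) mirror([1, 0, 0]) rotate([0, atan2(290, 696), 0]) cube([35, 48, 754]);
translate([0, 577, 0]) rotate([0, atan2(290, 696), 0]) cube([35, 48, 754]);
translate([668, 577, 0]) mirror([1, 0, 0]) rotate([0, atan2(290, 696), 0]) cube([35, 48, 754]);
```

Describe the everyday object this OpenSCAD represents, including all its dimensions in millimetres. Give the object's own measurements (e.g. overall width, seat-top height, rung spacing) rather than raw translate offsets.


A sawhorse. A 88×710×53 mm beam (x, y, z) sits on two A-frame leg pairs. Each pair is two raked legs of 35×48 mm section (48 mm along y) splaying symmetrically in x. Each leg rises 696 mm vertically over 290 mm of horizontal reach and is 754 mm long along its own axis. Every leg's outer bottom edge rests on the floor and its outer top edge meets a bottom edge of the beam — the left legs (tilting toward +x) meet the beam's −x bottom edge, the right legs (their mirror images, tilting toward −x) meet its +x bottom edge — so the leg tops tuck under the beam, the beam's underside is 696 mm above the floor, and the feet are 668 mm apart outside-to-outside with the beam centred between them. The two leg pairs are set in 85 mm from either end of the beam.


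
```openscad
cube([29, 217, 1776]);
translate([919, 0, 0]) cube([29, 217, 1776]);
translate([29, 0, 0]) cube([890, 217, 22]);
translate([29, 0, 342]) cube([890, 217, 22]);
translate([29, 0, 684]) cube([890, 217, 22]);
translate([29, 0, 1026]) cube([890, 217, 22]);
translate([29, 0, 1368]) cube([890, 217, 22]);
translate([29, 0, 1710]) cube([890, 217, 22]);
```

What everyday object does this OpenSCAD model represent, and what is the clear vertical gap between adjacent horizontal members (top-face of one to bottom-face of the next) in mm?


A bookshelf. The clear shelf gap is 320 mm.

Two tall side panels with 6 horizontal boards between them — a bookshelf. The first two shelf undersides are at z = 0 and z = 342; with shelf thickness 22, the clear gap is 342 − 0 − 22 = 320 mm.


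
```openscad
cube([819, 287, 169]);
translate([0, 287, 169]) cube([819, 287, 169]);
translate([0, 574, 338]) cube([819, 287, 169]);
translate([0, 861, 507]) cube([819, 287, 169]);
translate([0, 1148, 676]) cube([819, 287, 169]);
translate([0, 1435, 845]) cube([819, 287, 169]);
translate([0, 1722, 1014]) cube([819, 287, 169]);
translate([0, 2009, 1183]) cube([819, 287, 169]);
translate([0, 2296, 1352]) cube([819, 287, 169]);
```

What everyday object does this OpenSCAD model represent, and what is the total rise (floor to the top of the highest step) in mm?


A staircase. The total rise is 1521 mm.

9 identical blocks, each offset up and back from the previous — a staircase. Each step is 169 mm tall and there are 9 of them, so the total rise is 9 × 169 = 1521 mm.


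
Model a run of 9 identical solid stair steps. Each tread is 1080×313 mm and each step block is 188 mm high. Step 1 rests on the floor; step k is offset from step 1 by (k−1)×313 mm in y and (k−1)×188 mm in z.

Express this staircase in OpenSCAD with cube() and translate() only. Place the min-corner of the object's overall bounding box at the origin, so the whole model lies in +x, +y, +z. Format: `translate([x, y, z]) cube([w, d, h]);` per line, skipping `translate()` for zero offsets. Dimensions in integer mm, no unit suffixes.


cube([1080, 313, 188]);
translate([0, 313, 188]) cube([1080, 313, 188]);
translate([0, 626, 376]) cube([1080, 313, 188]);
translate([0, 939, 564]) cube([1080, 313, 188]);
translate([0, 1252, 752]) cube([1080, 313, 188]);
translate([0, 1565, 940]) cube([1080, 313, 188]);
translate([0, 1878, 1128]) cube([1080, 313, 188]);
translate([0, 2191, 1316]) cube([1080, 313, 188]);
translate([0, 2504, 1504]) cube([1080, 313, 188]);


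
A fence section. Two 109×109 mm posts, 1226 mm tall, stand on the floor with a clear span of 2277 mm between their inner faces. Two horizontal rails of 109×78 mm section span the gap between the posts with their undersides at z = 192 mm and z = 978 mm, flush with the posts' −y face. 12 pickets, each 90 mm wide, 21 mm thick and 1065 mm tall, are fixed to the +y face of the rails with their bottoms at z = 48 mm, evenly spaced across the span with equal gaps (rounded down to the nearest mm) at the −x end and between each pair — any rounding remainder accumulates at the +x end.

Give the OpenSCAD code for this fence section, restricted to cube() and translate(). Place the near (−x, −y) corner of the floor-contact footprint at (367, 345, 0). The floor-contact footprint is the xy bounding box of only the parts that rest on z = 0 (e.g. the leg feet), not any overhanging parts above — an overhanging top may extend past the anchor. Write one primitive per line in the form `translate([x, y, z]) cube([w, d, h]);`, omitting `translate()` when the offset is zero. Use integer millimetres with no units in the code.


translate([367, 345, 0]) cube([109, 109, 1226]);
translate([2753, 345, 0]) cube([109, 109, 1226]);
translate([476, 345, 192]) cube([2277, 109, 78]);
translate([476, 345, 978]) cube([2277, 109, 78]);
translate([568, 454, 48]) cube([90, 21, 1065]);
translate([750, 454, 48]) cube([90, 21, 1065]);
translate([932, 454, 48]) cube([90, 21, 1065]);
translate([1114, 454, 48]) cube([90, 21, 1065]);
translate([1296, 454, 48]) cube([90, 21, 1065]);
translate([1478, 454, 48]) cube([90, 21, 1065]);
translate([1660, 454, 48]) cube([90, 21, 1065]);
translate([1842, 454, 48]) cube([90, 21, 1065]);
translate([2024, 454, 48]) cube([90, 21, 1065]);
translate([2206, 454, 48]) cube([90, 21, 1065]);
translate([2388, 454, 48]) cube([90, 21, 1065]);
translate([2570, 454, 48]) cube([90, 21, 1065]);


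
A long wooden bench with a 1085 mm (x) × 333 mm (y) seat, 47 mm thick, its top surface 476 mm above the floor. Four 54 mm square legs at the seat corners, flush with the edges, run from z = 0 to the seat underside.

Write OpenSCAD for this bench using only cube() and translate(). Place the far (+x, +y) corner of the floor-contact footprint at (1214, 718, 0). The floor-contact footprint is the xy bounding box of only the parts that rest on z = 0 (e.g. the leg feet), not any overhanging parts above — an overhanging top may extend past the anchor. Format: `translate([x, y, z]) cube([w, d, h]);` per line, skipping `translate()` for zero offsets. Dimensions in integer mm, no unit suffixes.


translate([129, 385, 429]) cube([1085, 333, 47]);
translate([129, 385, 0]) cube([54, 54, 429]);
translate([129, 664, 0]) cube([54, 54, 429]);
translate([1160, 385, 0]) cube([54, 54, 429]);
translate([1160, 664, 0]) cube([54, 54, 429]);


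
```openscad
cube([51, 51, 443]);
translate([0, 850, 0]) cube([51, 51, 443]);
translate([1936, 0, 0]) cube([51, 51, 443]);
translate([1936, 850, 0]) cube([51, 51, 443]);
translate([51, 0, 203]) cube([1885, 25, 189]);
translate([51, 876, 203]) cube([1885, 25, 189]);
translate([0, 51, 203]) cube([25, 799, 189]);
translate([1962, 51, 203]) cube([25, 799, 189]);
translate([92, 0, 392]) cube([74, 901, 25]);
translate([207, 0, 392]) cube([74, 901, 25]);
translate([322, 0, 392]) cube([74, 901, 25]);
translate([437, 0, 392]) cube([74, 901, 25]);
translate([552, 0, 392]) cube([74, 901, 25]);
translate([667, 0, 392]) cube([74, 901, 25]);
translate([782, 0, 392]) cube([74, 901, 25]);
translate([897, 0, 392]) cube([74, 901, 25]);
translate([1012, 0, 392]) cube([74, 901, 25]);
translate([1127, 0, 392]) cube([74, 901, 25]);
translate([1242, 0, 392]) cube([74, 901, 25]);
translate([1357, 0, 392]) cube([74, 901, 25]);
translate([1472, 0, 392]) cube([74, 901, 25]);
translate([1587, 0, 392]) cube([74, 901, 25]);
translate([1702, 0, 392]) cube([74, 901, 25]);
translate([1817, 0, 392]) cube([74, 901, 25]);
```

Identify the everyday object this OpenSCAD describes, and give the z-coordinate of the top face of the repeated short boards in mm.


A bed frame. The slat-top height is 417 mm.

Four posts, four rails, and a row of slats — a bed frame. Slats sit on the rails at z = 203 + 189 = 392; with slat thickness 25, the top is 417 mm.


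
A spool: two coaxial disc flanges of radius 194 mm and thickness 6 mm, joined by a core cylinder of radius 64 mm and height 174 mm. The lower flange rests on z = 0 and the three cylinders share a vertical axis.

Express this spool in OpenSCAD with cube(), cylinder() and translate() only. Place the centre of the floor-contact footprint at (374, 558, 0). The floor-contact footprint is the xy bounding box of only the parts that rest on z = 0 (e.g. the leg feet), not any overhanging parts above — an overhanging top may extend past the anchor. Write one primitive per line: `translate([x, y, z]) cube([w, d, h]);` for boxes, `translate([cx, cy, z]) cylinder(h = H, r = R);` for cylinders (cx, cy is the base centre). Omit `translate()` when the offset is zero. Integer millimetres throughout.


translate([374, 558, 0]) cylinder(h = 6, r = 194);
translate([374, 558, 6]) cylinder(h = 174, r = 64);
translate([374, 558, 180]) cylinder(h = 6, r = 194);


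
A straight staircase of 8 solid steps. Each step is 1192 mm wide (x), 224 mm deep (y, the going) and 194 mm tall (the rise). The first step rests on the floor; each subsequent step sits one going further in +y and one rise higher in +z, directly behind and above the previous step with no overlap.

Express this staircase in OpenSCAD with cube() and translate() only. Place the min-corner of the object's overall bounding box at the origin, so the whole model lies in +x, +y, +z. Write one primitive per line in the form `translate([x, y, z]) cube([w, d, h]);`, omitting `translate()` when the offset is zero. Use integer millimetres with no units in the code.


cube([1192, 224, 194]);
translate([0, 224, 194]) cube([1192, 224, 194]);
translate([0, 448, 388]) cube([1192, 224, 194]);
translate([0, 672, 582]) cube([1192, 224, 194]);
translate([0, 896, 776]) cube([1192, 224, 194]);
translate([0, 1120, 970]) cube([1192, 224, 194]);
translate([0, 1344, 1164]) cube([1192, 224, 194]);
translate([0, 1568, 1358]) cube([1192, 224, 194]);


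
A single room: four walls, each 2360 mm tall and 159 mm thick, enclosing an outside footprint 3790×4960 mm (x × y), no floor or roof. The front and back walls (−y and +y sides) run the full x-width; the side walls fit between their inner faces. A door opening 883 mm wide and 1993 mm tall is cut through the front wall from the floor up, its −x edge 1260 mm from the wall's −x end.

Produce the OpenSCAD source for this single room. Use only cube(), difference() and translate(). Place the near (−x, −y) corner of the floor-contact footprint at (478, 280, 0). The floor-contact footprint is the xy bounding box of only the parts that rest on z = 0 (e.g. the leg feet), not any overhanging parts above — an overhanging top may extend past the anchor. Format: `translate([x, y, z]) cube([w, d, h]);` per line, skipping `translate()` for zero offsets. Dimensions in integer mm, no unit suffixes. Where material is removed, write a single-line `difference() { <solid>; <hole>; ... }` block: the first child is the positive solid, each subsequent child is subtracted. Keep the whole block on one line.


difference() { translate([478, 280, 0]) cube([3790, 159, 2360]); translate([1738, 280, 0]) cube([883, 159, 1993]); }
translate([478, 5081, 0]) cube([3790, 159, 2360]);
translate([478, 439, 0]) cube([159, 4642, 2360]);
translate([4109, 439, 0]) cube([159, 4642, 2360]);


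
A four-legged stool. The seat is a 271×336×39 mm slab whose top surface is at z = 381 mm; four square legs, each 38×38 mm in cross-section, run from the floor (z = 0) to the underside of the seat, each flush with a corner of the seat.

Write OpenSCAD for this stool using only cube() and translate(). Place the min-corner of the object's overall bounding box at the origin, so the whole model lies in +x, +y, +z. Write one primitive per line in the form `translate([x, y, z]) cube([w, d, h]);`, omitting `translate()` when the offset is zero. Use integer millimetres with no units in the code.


// leg_h = 381 - 39 = 342
translate([0, 0, 342]) cube([271, 336, 39]);
cube([38, 38, 342]);
translate([233, 0, 0]) cube([38, 38, 342]);
translate([0, 298, 0]) cube([38, 38, 342]);
translate([233, 298, 0]) cube([38, 38, 342]);


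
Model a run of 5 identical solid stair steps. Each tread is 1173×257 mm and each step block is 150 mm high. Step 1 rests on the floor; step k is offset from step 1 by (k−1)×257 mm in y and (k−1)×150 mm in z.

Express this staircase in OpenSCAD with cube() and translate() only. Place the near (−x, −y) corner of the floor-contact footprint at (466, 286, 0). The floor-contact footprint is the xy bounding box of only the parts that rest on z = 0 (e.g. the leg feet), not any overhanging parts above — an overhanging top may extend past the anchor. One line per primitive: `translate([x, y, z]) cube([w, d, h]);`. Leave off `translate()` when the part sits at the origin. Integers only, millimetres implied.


translate([466, 286, 0]) cube([1173, 257, 150]);
translate([466, 543, 150]) cube([1173, 257, 150]);
translate([466, 800, 300]) cube([1173, 257, 150]);
translate([466, 1057, 450]) cube([1173, 257, 150]);
translate([466, 1314, 600]) cube([1173, 257, 150]);


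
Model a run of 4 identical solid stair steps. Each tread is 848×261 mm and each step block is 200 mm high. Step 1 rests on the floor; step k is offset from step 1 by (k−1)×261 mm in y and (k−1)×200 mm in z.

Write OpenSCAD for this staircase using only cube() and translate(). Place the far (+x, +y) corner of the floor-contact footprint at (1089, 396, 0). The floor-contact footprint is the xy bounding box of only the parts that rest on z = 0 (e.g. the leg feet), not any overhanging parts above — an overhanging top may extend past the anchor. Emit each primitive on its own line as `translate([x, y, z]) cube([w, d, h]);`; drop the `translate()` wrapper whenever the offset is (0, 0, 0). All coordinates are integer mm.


translate([241, 135, 0]) cube([848, 261, 200]);
translate([241, 396, 200]) cube([848, 261, 200]);
translate([241, 657, 400]) cube([848, 261, 200]);
translate([241, 918, 600]) cube([848, 261, 200]);


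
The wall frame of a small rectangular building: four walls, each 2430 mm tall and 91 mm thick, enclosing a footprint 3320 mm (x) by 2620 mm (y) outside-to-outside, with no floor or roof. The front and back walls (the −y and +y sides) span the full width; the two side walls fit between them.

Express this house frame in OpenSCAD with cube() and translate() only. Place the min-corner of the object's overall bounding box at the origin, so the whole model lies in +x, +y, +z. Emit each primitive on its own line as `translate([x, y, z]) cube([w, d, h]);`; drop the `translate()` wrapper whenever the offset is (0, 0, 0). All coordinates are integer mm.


cube([3320, 91, 2430]);
translate([0, 2529, 0]) cube([3320, 91, 2430]);
translate([0, 91, 0]) cube([91, 2438, 2430]);
translate([3229, 91, 0]) cube([91, 2438, 2430]);


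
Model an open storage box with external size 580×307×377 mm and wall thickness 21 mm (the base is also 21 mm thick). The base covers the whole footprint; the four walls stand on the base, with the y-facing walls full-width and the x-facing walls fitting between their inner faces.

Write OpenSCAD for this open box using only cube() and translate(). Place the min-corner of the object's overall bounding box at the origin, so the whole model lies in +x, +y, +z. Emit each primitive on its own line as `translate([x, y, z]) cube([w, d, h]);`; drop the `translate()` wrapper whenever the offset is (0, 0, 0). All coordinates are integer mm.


cube([580, 307, 21]);
translate([0, 0, 21]) cube([580, 21, 356]);
translate([0, 286, 21]) cube([580, 21, 356]);
translate([0, 21, 21]) cube([21, 265, 356]);
translate([559, 21, 21]) cube([21, 265, 356]);


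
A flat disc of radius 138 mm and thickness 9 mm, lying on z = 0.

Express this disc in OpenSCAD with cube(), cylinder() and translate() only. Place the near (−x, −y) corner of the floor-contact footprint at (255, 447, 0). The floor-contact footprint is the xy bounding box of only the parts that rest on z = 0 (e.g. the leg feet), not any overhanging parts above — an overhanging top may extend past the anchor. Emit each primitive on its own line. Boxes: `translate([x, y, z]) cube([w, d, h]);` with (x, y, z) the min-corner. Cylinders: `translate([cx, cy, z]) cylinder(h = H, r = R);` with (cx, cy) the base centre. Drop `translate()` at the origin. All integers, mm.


translate([393, 585, 0]) cylinder(h = 9, r = 138);


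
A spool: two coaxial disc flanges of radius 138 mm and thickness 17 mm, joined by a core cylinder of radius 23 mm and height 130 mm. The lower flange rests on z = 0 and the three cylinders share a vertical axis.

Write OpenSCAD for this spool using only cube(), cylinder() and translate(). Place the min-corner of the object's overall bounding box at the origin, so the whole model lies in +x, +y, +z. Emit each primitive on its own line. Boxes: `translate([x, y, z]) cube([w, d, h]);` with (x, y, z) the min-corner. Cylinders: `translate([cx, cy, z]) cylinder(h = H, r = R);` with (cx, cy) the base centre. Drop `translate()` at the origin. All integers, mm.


translate([138, 138, 0]) cylinder(h = 17, r = 138);
translate([138, 138, 17]) cylinder(h = 130, r = 23);
translate([138, 138, 147]) cylinder(h = 17, r = 138);


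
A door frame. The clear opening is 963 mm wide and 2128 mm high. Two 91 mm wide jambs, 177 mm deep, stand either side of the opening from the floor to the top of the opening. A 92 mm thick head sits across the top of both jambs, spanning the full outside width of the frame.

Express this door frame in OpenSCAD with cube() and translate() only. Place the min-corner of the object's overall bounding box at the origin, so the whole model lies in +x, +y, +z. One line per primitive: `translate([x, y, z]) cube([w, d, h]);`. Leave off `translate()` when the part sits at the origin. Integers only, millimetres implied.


cube([91, 177, 2128]);
translate([1054, 0, 0]) cube([91, 177, 2128]);
translate([0, 0, 2128]) cube([1145, 177, 92]);


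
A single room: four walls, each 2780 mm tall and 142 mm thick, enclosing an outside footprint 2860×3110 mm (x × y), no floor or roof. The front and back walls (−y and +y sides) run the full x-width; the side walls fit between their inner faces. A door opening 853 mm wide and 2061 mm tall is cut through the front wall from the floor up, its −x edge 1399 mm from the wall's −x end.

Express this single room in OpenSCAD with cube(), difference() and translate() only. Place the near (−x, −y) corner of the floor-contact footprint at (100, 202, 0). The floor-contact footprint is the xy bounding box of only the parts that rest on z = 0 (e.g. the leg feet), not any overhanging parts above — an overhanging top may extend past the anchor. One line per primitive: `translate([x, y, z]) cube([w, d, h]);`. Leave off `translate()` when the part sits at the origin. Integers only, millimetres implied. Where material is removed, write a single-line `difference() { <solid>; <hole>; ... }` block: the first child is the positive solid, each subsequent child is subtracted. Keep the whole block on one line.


difference() { translate([100, 202, 0]) cube([2860, 142, 2780]); translate([1499, 202, 0]) cube([853, 142, 2061]); }
translate([100, 3170, 0]) cube([2860, 142, 2780]);
translate([100, 344, 0]) cube([142, 2826, 2780]);
translate([2818, 344, 0]) cube([142, 2826, 2780]);


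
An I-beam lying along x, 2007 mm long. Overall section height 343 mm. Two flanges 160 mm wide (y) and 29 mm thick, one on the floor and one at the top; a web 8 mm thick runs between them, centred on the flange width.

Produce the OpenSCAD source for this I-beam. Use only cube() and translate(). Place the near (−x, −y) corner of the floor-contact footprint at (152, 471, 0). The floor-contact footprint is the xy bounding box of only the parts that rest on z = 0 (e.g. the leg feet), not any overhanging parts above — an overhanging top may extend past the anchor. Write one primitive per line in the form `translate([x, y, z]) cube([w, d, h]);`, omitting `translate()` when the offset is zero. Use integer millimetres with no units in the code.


translate([152, 471, 0]) cube([2007, 160, 29]);
translate([152, 547, 29]) cube([2007, 8, 285]);
translate([152, 471, 314]) cube([2007, 160, 29]);


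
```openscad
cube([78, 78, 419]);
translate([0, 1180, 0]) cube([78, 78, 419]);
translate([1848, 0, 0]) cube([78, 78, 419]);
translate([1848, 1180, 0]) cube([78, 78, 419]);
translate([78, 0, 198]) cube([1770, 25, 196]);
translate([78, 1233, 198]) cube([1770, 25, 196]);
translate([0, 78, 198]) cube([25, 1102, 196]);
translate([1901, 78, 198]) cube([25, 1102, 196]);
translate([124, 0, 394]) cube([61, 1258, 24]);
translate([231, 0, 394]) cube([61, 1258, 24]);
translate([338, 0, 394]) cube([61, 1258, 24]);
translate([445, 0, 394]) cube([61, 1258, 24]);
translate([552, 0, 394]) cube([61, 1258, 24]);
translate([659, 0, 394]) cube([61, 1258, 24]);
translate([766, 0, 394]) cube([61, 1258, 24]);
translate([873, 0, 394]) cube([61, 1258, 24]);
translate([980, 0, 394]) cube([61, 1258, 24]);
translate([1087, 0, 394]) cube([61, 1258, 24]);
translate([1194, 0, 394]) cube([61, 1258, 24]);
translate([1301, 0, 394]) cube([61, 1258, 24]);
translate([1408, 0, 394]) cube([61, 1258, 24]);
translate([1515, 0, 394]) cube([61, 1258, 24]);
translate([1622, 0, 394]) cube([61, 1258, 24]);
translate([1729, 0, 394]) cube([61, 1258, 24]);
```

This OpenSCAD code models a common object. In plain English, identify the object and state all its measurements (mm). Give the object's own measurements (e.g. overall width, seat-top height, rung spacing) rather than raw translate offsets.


A bed frame 1926 mm long (x) by 1258 mm wide (y). Four 78×78 mm corner posts, 419 mm tall, at the corners of the footprint. Four rails of 25 mm thickness and 196 mm height run between adjacent posts with their undersides at z = 198 mm, their outer faces flush with the outside of the frame (the two x-running rails run between the posts' inner faces; the two y-running rails run between the posts' inner faces). 16 slats, each 61 mm wide (x) and 24 mm thick, lie across the top of the two x-running rails, running the full 1258 mm width of the frame in y; along x they sit between the end posts with a 46 mm gap after the −x posts and between neighbouring slats, leaving 58 mm before the +x posts.


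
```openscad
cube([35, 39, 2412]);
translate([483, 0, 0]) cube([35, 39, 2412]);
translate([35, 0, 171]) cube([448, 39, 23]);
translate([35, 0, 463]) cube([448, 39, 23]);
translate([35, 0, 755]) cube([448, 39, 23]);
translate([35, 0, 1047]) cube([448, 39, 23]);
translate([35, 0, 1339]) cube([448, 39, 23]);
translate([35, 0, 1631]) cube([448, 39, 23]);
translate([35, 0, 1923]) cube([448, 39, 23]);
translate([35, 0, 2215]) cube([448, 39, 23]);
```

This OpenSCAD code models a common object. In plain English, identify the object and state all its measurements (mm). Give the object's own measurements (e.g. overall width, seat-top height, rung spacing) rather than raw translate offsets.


A straight ladder. Two 35×39 mm vertical rails, 2412 mm tall, stand 518 mm apart (outside-to-outside) with their front faces coplanar on the −y side. 8 rungs, each 39 mm deep and 23 mm tall, span between the inner faces of the rails, front faces flush with the rails. The lowest rung's underside is at z = 171 mm and rungs are spaced 292 mm apart (underside to underside).


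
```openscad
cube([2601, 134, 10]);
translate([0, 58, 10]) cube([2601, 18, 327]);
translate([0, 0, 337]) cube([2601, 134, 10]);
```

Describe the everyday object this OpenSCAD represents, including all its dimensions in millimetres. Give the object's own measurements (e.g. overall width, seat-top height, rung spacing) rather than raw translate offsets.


An I-beam lying along x, 2601 mm long. Overall section height 347 mm. Two flanges 134 mm wide (y) and 10 mm thick, one on the floor and one at the top; a web 18 mm thick runs between them, centred on the flange width.


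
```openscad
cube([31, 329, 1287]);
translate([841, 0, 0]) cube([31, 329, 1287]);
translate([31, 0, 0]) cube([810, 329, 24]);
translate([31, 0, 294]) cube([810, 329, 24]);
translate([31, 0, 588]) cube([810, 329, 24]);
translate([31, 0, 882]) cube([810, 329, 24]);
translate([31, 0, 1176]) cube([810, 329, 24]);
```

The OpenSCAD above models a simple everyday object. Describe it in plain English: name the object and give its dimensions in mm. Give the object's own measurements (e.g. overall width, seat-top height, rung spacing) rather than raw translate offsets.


An open bookshelf. Two side panels, each 31 mm thick, 329 mm deep and 1287 mm tall, stand 872 mm apart (outside-to-outside). Between them sit 5 shelves, each 24 mm thick and 329 mm deep, spanning the full gap between the sides. The bottom shelf rests on the floor (its underside at z = 0) and the clear gap between one shelf's top and the next shelf's underside is 270 mm.


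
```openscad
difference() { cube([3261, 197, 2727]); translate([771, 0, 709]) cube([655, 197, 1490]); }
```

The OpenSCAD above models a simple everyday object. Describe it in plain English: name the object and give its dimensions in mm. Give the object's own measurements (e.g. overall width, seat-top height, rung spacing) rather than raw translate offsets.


A wall 3261 mm long (x), 197 mm thick (y), 2727 mm tall, with a rectangular window opening cut through it. The opening is 655 mm wide and 1490 mm tall; its sill is at z = 709 mm and its near (−x) edge is 771 mm from the wall's −x end. The opening passes through the full wall thickness.


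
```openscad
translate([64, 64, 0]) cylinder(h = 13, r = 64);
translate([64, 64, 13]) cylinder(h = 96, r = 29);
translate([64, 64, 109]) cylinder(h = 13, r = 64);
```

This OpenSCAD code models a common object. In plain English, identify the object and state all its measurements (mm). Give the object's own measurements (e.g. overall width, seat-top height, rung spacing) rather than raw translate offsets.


A spool: two coaxial disc flanges of radius 64 mm and thickness 13 mm, joined by a core cylinder of radius 29 mm and height 96 mm. The lower flange rests on z = 0 and the three cylinders share a vertical axis.


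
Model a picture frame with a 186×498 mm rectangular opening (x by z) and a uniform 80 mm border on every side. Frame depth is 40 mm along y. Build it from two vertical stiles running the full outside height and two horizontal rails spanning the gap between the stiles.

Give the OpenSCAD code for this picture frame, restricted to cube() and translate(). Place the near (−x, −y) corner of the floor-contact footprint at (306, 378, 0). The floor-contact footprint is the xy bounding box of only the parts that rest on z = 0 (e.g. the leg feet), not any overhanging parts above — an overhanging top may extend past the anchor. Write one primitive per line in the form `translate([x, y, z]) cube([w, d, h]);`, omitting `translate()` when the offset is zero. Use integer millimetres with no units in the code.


translate([306, 378, 0]) cube([80, 40, 658]);
translate([572, 378, 0]) cube([80, 40, 658]);
translate([386, 378, 0]) cube([186, 40, 80]);
translate([386, 378, 578]) cube([186, 40, 80]);


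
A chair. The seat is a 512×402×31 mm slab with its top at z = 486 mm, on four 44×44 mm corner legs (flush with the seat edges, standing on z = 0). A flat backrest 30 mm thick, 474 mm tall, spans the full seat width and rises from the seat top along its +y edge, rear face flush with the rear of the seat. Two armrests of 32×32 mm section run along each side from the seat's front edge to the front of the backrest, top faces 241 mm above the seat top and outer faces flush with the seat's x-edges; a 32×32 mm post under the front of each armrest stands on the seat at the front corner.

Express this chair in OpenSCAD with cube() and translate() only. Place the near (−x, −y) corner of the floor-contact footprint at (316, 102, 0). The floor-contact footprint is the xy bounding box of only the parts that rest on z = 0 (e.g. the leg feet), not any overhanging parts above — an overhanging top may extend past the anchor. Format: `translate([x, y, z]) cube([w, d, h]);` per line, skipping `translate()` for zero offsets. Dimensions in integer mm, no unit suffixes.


translate([316, 102, 455]) cube([512, 402, 31]);
translate([316, 102, 0]) cube([44, 44, 455]);
translate([784, 102, 0]) cube([44, 44, 455]);
translate([316, 460, 0]) cube([44, 44, 455]);
translate([784, 460, 0]) cube([44, 44, 455]);
translate([316, 474, 486]) cube([512, 30, 474]);
translate([316, 102, 695]) cube([32, 372, 32]);
translate([796, 102, 695]) cube([32, 372, 32]);
translate([316, 102, 486]) cube([32, 32, 209]);
translate([796, 102, 486]) cube([32, 32, 209]);


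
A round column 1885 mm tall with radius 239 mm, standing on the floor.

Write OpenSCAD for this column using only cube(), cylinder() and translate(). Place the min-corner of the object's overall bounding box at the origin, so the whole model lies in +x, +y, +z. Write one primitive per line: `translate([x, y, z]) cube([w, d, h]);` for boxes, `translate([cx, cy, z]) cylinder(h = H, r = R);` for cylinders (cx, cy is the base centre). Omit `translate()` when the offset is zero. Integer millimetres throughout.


translate([239, 239, 0]) cylinder(h = 1885, r = 239);


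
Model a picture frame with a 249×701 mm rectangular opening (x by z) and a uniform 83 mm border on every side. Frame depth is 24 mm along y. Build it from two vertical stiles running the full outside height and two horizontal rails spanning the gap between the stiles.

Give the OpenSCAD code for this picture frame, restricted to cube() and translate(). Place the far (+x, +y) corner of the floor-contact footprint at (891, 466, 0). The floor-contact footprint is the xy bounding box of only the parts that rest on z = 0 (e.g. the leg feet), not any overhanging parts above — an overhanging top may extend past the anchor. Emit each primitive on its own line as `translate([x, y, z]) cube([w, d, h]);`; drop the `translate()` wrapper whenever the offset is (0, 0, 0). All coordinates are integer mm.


translate([476, 442, 0]) cube([83, 24, 867]);
translate([808, 442, 0]) cube([83, 24, 867]);
translate([559, 442, 0]) cube([249, 24, 83]);
translate([559, 442, 784]) cube([249, 24, 83]);


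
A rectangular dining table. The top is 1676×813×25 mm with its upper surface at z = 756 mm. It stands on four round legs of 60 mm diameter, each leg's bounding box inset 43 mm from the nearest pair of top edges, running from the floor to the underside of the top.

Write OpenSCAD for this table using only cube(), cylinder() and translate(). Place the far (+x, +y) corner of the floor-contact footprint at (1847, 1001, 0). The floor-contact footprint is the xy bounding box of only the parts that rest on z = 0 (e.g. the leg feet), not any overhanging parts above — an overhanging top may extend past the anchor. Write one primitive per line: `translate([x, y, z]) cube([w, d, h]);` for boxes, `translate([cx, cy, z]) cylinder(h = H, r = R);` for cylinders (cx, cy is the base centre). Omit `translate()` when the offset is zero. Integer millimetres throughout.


translate([214, 231, 731]) cube([1676, 813, 25]);
translate([287, 304, 0]) cylinder(h = 731, r = 30);
translate([1817, 304, 0]) cylinder(h = 731, r = 30);
translate([287, 971, 0]) cylinder(h = 731, r = 30);
translate([1817, 971, 0]) cylinder(h = 731, r = 30);


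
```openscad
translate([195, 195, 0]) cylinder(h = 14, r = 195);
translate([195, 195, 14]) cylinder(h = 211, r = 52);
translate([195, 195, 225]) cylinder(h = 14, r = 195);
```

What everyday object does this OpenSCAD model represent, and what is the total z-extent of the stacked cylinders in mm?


A spool. The overall height is 239 mm.

Three coaxial cylinders, large–small–large — a spool. Two 14 mm flanges and a 211 mm core give 14 + 211 + 14 = 239 mm.


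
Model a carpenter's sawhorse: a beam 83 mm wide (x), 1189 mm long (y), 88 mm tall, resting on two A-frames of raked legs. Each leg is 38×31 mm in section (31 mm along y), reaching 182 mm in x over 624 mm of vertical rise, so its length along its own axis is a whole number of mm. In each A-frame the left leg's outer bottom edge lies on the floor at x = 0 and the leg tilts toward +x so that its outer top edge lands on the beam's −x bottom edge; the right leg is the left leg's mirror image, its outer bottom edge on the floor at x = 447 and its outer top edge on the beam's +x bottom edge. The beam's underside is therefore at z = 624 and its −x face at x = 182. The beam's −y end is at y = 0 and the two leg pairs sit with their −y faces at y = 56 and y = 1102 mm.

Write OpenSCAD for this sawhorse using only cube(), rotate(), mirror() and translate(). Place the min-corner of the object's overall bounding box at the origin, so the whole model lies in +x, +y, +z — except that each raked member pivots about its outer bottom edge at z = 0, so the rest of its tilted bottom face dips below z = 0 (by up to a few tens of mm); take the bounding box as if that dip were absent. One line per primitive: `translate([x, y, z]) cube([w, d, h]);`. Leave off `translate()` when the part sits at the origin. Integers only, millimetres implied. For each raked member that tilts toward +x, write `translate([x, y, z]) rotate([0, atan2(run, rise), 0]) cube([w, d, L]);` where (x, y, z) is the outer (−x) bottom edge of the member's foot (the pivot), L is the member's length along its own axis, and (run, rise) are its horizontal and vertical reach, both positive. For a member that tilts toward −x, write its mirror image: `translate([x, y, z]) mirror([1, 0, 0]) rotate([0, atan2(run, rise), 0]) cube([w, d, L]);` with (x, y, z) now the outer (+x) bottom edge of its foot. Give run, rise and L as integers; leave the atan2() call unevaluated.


translate([182, 0, 624]) cube([83, 1189, 88]);
translate([0, 56, 0]) rotate([0, atan2(182, 624), 0]) cube([38, 31, 650]);
translate([447, 56, 0]) mirror([1, 0, 0]) rotate([0, atan2(182, 624), 0]) cube([38, 31, 650]);
translate([0, 1102, 0]) rotate([0, atan2(182, 624), 0]) cube([38, 31, 650]);
translate([447, 1102, 0]) mirror([1, 0, 0]) rotate([0, atan2(182, 624), 0]) cube([38, 31, 650]);


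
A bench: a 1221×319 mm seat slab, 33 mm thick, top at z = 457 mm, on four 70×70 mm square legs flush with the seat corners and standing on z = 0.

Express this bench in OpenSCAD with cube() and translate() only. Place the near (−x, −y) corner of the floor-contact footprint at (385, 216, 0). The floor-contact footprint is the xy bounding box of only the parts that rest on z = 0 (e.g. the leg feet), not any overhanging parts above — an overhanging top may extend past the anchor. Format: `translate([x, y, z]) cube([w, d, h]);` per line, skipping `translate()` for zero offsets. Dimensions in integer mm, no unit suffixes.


translate([385, 216, 424]) cube([1221, 319, 33]);
translate([385, 216, 0]) cube([70, 70, 424]);
translate([385, 465, 0]) cube([70, 70, 424]);
translate([1536, 216, 0]) cube([70, 70, 424]);
translate([1536, 465, 0]) cube([70, 70, 424]);


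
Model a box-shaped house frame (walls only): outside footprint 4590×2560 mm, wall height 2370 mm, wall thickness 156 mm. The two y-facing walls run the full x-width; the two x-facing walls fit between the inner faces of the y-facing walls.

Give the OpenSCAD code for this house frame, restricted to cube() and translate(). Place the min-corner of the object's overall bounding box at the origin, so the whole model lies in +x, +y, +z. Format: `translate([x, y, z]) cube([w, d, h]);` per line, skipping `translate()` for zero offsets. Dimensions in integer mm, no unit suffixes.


cube([4590, 156, 2370]);
translate([0, 2404, 0]) cube([4590, 156, 2370]);
translate([0, 156, 0]) cube([156, 2248, 2370]);
translate([4434, 156, 0]) cube([156, 2248, 2370]);


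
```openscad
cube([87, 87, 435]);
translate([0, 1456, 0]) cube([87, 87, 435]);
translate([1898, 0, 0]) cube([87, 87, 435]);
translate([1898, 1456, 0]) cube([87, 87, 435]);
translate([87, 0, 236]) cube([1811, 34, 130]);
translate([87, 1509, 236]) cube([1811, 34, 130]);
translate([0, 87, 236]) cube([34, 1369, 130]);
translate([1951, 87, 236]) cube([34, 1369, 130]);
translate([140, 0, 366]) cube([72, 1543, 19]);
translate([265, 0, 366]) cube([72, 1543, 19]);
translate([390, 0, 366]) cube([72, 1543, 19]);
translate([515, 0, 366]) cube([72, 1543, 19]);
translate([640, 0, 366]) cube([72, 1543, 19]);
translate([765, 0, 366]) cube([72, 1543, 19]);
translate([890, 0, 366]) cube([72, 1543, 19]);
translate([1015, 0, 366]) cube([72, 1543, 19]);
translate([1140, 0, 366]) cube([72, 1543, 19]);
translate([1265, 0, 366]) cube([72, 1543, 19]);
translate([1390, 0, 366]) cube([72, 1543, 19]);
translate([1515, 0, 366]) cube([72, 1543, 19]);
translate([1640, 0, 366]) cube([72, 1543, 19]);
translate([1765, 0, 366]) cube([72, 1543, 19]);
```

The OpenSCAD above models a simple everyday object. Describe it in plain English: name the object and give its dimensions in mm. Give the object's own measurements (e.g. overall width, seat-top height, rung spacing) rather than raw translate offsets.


A bed frame 1985 mm long (x) by 1543 mm wide (y). Four 87×87 mm corner posts, 435 mm tall, at the corners of the footprint. Four rails of 34 mm thickness and 130 mm height run between adjacent posts with their undersides at z = 236 mm, their outer faces flush with the outside of the frame (the two x-running rails run between the posts' inner faces; the two y-running rails run between the posts' inner faces). 14 slats, each 72 mm wide (x) and 19 mm thick, lie across the top of the two x-running rails, running the full 1543 mm width of the frame in y; along x they sit between the end posts with a 53 mm gap after the −x posts and between neighbouring slats, leaving 61 mm before the +x posts.
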